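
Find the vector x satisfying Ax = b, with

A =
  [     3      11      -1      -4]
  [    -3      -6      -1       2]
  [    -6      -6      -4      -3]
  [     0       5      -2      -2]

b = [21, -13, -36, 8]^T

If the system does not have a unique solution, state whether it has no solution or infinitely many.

infinitely many solutions

Row-reduce:
R1 ← R1 / (3).
R2 ← R2 + 3·R1.
R3 ← R3 + 6·R1.
R2 ← R2 / (5).
R1 ← R1 − 11/3·R2.
R3 ← R3 − 16·R2.
R4 ← R4 − 5·R2.
R3 ← R3 / (2/5).
R1 ← R1 − 17/15·R3.
R2 ← R2 + 2/5·R3.
Rank is 3 with 4 unknowns, leaving x_4 free.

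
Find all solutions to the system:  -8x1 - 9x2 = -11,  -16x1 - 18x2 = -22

Row-reduce:
R1 ← R1 / (-8).
R2 ← R2 + 16·R1.
Rank is 1 with 2 unknowns, leaving x2 free.

infinitely many solutions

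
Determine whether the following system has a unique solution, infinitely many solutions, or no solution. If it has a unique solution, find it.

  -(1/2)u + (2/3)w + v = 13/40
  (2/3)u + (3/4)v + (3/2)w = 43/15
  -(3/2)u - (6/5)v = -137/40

u = 7/4, v = 2/3, w = 4/5

Row-reduce the augmented matrix:
R1 ← R1 / (-1/2).
R2 ← R2 − 2/3·R1.
R3 ← R3 + 3/2·R1.
R2 ← R2 / (25/12).
R1 ← R1 + 2·R2.
R3 ← R3 + 21/5·R2.
R3 ← R3 / (352/125).
R1 ← R1 − 24/25·R3.
R2 ← R2 − 86/75·R3.
Reading off the reduced rows gives u = 7/4, v = 2/3, w = 4/5.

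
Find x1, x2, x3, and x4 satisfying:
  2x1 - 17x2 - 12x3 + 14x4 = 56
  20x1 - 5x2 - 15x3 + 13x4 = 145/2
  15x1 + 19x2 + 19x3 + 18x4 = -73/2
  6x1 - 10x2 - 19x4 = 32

x1 = 2, x2 = -2, x3 = -3/2, x4 = 0

Row-reduce the augmented matrix:
R1 ← R1 / (2).
R2 ← R2 − 20·R1.
R3 ← R3 − 15·R1.
R4 ← R4 − 6·R1.
R2 ← R2 / (165).
R1 ← R1 + 17/2·R2.
R3 ← R3 − 293/2·R2.
R4 ← R4 − 41·R2.
R3 ← R3 / (347/22).
R1 ← R1 + 13/22·R3.
R2 ← R2 − 7/11·R3.
R4 ← R4 − 109/11·R3.
R4 ← R4 / (-47497/1041).
R1 ← R1 − 1481/1041·R4.
R2 ← R2 + 9416/5205·R4.
R3 ← R3 − 8501/5205·R4.
Reading off the reduced rows gives x1 = 2, x2 = -2, x3 = -3/2, x4 = 0.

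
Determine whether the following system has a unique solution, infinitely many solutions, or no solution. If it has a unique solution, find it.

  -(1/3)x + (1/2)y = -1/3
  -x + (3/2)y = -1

infinitely many solutions

Row-reduce:
R1 ← R1 / (-1/3).
R2 ← R2 + 1·R1.
Rank is 1 with 2 unknowns, leaving y free.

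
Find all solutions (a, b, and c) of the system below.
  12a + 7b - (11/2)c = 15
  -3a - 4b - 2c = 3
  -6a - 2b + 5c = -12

Row-reduce:
R1 ← R1 / (12).
R2 ← R2 + 3·R1.
R3 ← R3 + 6·R1.
R2 ← R2 / (-9/4).
R1 ← R1 − 7/12·R2.
R3 ← R3 − 3/2·R2.
Rank is 2 with 3 unknowns, leaving c free.

infinitely many solutions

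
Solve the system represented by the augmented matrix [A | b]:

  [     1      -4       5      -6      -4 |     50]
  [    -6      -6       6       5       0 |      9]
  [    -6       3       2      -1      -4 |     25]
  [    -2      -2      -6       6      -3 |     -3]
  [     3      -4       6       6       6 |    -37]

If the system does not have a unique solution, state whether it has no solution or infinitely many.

x_1 = -1, x_2 = -2, x_3 = 1, x_4 = -3, x_5 = -5

Row-reduce the augmented matrix:
R2 ← R2 + 6·R1.
R3 ← R3 + 6·R1.
R4 ← R4 + 2·R1.
R5 ← R5 − 3·R1.
R2 ← R2 / (-30).
R1 ← R1 + 4·R2.
R3 ← R3 + 21·R2.
R4 ← R4 + 10·R2.
R5 ← R5 − 8·R2.
R3 ← R3 / (34/5).
R1 ← R1 − 1/5·R3.
R2 ← R2 + 6/5·R3.
R4 ← R4 + 8·R3.
R5 ← R5 − 3/5·R3.
R4 ← R4 / (-41/3).
R1 ← R1 + 17/12·R4.
R2 ← R2 + 5/3·R4.
R3 ← R3 + 9/4·R4.
R5 ← R5 − 205/12·R4.
R5 ← R5 / (-519/68).
R1 ← R1 − 3363/2788·R5.
R2 ← R2 − 555/697·R5.
R3 ← R3 − 2833/2788·R5.
R4 ← R4 − 825/697·R5.
Reading off the reduced rows gives x_1 = -1, x_2 = -2, x_3 = 1, x_4 = -3, x_5 = -5.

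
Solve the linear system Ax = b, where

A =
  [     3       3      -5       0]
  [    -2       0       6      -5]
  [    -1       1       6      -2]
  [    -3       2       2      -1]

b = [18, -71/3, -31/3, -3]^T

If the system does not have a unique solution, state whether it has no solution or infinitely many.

x_1 = 4/3, x_2 = 3, x_3 = -1, x_4 = 3

Row-reduce the augmented matrix:
R1 ← R1 / (3).
R2 ← R2 + 2·R1.
R3 ← R3 + 1·R1.
R4 ← R4 + 3·R1.
R2 ← R2 / (2).
R1 ← R1 − 1·R2.
R3 ← R3 − 2·R2.
R4 ← R4 − 5·R2.
R3 ← R3 / (5/3).
R1 ← R1 + 3·R3.
R2 ← R2 − 4/3·R3.
R4 ← R4 + 29/3·R3.
R4 ← R4 / (289/10).
R1 ← R1 − 79/10·R4.
R2 ← R2 + 49/10·R4.
R3 ← R3 − 9/5·R4.
Reading off the reduced rows gives x_1 = 4/3, x_2 = 3, x_3 = -1, x_4 = 3.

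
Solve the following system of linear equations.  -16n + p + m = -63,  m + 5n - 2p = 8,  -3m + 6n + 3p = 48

no solution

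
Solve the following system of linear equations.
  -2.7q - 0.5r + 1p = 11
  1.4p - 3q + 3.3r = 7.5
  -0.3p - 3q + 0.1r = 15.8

p = -3, q = -5, r = -1

Row-reduce the augmented matrix:
R2 ← R2 − 7/5·R1.
R3 ← R3 + 3/10·R1.
R2 ← R2 / (39/50).
R1 ← R1 + 27/10·R2.
R3 ← R3 + 381/100·R2.
R3 ← R3 / (5067/260).
R1 ← R1 − 347/26·R3.
R2 ← R2 − 200/39·R3.
Reading off the reduced rows gives p = -3, q = -5, r = -1.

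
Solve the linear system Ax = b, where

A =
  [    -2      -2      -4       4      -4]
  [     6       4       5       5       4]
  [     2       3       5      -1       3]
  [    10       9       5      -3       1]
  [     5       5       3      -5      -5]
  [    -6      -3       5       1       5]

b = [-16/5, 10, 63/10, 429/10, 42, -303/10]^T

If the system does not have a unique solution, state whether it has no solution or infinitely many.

x_1 = 5/2, x_2 = 3/2, x_3 = 1, x_4 = -4/5, x_5 = -3

Row-reduce the augmented matrix:
R1 ← R1 / (-2).
R2 ← R2 − 6·R1.
R3 ← R3 − 2·R1.
R4 ← R4 − 10·R1.
R5 ← R5 − 5·R1.
R6 ← R6 + 6·R1.
R2 ← R2 / (-2).
R1 ← R1 − 1·R2.
R3 ← R3 − 1·R2.
R4 ← R4 + 1·R2.
R6 ← R6 − 3·R2.
R3 ← R3 / (-5/2).
R1 ← R1 + 3/2·R3.
R2 ← R2 − 7/2·R3.
R4 ← R4 + 23/2·R3.
R5 ← R5 + 7·R3.
R6 ← R6 − 13/2·R3.
R4 ← R4 / (-222/5).
R1 ← R1 + 2/5·R4.
R2 ← R2 − 38/5·R4.
R3 ← R3 + 23/5·R4.
R5 ← R5 + 136/5·R4.
R6 ← R6 − 222/5·R4.
R5 ← R5 / (-655/111).
R1 ← R1 − 103/111·R5.
R2 ← R2 + 181/111·R5.
R3 ← R3 − 130/111·R5.
R4 ← R4 + 20/111·R5.
R6 reduces to 0 = 0, so the extra equation is consistent.
Reading off the reduced rows gives x_1 = 5/2, x_2 = 3/2, x_3 = 1, x_4 = -4/5, x_5 = -3.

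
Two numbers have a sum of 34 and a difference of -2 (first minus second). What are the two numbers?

first number: 16, second number: 18

Let x = first number, y = second number.
  x + y = 34
  x - y = -2
Row-reduce the augmented matrix:
R2 ← R2 − 1·R1.
R2 ← R2 / (-2).
R1 ← R1 − 1·R2.
Reading off the reduced rows gives x = 16, y = 18.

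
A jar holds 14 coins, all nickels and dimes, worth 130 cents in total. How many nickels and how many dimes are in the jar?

nickels: 2, dimes: 12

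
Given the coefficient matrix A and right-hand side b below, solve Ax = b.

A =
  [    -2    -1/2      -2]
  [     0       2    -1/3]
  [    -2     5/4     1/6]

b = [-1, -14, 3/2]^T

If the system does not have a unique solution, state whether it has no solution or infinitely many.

x_1 = -4, x_2 = -6, x_3 = 6

Row-reduce the augmented matrix:
R1 ← R1 / (-2).
R3 ← R3 + 2·R1.
R2 ← R2 / (2).
R1 ← R1 − 1/4·R2.
R3 ← R3 − 7/4·R2.
R3 ← R3 / (59/24).
R1 ← R1 − 25/24·R3.
R2 ← R2 + 1/6·R3.
Reading off the reduced rows gives x_1 = -4, x_2 = -6, x_3 = 6.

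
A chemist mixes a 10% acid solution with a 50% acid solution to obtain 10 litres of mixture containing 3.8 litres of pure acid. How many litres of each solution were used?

litres of solution A: 3, litres of solution B: 7

Let a = litres of solution A, b = litres of solution B.
  a + b = 10
  (1/10)a + (1/2)b = 19/5
Row-reduce the augmented matrix:
R2 ← R2 − 1/10·R1.
R2 ← R2 / (2/5).
R1 ← R1 − 1·R2.
Reading off the reduced rows gives a = 3, b = 7.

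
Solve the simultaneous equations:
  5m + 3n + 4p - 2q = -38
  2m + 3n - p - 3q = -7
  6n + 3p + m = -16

infinitely many solutions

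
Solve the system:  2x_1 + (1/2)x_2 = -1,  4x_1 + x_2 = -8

no solution

Row-reduce:
R1 ← R1 / (2).
R2 ← R2 − 4·R1.
Row 2 reduces to 0 = -6, a contradiction. The system is inconsistent.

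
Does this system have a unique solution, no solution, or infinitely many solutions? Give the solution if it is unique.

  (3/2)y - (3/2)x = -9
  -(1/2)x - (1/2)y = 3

Row-reduce the augmented matrix:
R1 ← R1 / (-3/2).
R2 ← R2 + 1/2·R1.
R2 ← R2 / (-1).
R1 ← R1 + 1·R2.
Reading off the reduced rows gives x = 0, y = -6.

x = 0, y = -6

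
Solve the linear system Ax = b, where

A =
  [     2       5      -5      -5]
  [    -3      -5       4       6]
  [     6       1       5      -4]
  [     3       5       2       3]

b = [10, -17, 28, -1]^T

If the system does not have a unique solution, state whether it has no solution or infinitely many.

x_1 = -5, x_2 = 4, x_3 = 6, x_4 = -6

Row-reduce the augmented matrix:
R1 ← R1 / (2).
R2 ← R2 + 3·R1.
R3 ← R3 − 6·R1.
R4 ← R4 − 3·R1.
R2 ← R2 / (5/2).
R1 ← R1 − 5/2·R2.
R3 ← R3 + 14·R2.
R4 ← R4 + 5/2·R2.
R3 ← R3 / (2/5).
R1 ← R1 − 1·R3.
R2 ← R2 + 7/5·R3.
R4 ← R4 − 6·R3.
R4 ← R4 / (-30).
R1 ← R1 + 15/2·R4.
R2 ← R2 − 17/2·R4.
R3 ← R3 − 13/2·R4.
Reading off the reduced rows gives x_1 = -5, x_2 = 4, x_3 = 6, x_4 = -6.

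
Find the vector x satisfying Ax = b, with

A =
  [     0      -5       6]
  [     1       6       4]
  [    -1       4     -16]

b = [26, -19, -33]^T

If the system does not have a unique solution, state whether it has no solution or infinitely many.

infinitely many solutions

Row-reduce:
Swap R1 and R2.
R3 ← R3 + 1·R1.
R2 ← R2 / (-5).
R1 ← R1 − 6·R2.
R3 ← R3 − 10·R2.
Rank is 2 with 3 unknowns, leaving x_3 free.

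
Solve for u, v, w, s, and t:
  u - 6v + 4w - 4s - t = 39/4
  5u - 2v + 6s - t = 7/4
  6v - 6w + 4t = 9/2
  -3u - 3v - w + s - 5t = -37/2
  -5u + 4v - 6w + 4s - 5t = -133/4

u = 7/4, v = -1, w = 1/4, s = -1, t = 3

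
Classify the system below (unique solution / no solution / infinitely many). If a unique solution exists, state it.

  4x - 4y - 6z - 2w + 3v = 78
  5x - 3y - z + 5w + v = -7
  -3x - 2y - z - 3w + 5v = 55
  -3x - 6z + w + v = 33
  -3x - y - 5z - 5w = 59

x = 1, y = -2, z = -6, w = -6, v = 6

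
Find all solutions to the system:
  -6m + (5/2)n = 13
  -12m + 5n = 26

infinitely many solutions

Row-reduce:
R1 ← R1 / (-6).
R2 ← R2 + 12·R1.
Rank is 1 with 2 unknowns, leaving n free.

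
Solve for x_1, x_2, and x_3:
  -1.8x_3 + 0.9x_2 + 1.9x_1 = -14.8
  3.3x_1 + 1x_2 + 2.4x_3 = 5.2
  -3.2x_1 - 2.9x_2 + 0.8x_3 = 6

Row-reduce the augmented matrix:
R1 ← R1 / (19/10).
R2 ← R2 − 33/10·R1.
R3 ← R3 + 16/5·R1.
R2 ← R2 / (-107/190).
R1 ← R1 − 9/19·R2.
R3 ← R3 + 263/190·R2.
R3 ← R3 / (-8461/535).
R1 ← R1 − 396/107·R3.
R2 ← R2 + 1050/107·R3.
Reading off the reduced rows gives x_1 = -4, x_2 = 4, x_3 = 6.

x_1 = -4, x_2 = 4, x_3 = 6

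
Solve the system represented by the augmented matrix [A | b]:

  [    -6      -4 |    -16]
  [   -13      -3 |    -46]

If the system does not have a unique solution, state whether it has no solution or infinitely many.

x_1 = 4, x_2 = -2

Row-reduce the augmented matrix:
R1 ← R1 / (-6).
R2 ← R2 + 13·R1.
R2 ← R2 / (17/3).
R1 ← R1 − 2/3·R2.
Reading off the reduced rows gives x_1 = 4, x_2 = -2.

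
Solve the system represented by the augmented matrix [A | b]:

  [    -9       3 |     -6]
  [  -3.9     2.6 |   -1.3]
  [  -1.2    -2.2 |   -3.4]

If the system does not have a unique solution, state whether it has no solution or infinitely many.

Row-reduce the augmented matrix:
R1 ← R1 / (-9).
R2 ← R2 + 39/10·R1.
R3 ← R3 + 6/5·R1.
R2 ← R2 / (13/10).
R1 ← R1 + 1/3·R2.
R3 ← R3 + 13/5·R2.
R3 reduces to 0 = 0, so the extra equation is consistent.
Reading off the reduced rows gives x_1 = 1, x_2 = 1.

x_1 = 1, x_2 = 1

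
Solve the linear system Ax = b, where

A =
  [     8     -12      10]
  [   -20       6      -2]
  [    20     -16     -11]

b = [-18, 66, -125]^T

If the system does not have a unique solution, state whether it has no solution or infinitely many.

Row-reduce the augmented matrix:
R1 ← R1 / (8).
R2 ← R2 + 20·R1.
R3 ← R3 − 20·R1.
R2 ← R2 / (-24).
R1 ← R1 + 3/2·R2.
R3 ← R3 − 14·R2.
R3 ← R3 / (-271/12).
R1 ← R1 + 3/16·R3.
R2 ← R2 + 23/24·R3.
Reading off the reduced rows gives x_1 = -3, x_2 = 2, x_3 = 3.

x_1 = -3, x_2 = 2, x_3 = 3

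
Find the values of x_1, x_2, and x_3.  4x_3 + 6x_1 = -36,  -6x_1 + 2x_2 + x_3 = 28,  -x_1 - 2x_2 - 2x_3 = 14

x_1 = -6, x_2 = -4, x_3 = 0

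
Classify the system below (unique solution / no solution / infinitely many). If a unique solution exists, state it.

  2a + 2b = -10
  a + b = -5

Row-reduce:
R1 ← R1 / (2).
R2 ← R2 − 1·R1.
Rank is 1 with 2 unknowns, leaving b free.

infinitely many solutions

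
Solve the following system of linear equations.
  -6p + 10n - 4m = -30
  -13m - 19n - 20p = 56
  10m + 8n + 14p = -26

m = -3, n = -3, p = 2

Row-reduce the augmented matrix:
R1 ← R1 / (-4).
R2 ← R2 + 13·R1.
R3 ← R3 − 10·R1.
R2 ← R2 / (-103/2).
R1 ← R1 + 5/2·R2.
R3 ← R3 − 33·R2.
R3 ← R3 / (-136/103).
R1 ← R1 − 157/103·R3.
R2 ← R2 − 1/103·R3.
Reading off the reduced rows gives m = -3, n = -3, p = 2.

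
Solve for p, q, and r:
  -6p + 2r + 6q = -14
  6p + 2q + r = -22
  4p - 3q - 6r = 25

p = -2, q = -3, r = -4

Row-reduce the augmented matrix:
R1 ← R1 / (-6).
R2 ← R2 − 6·R1.
R3 ← R3 − 4·R1.
R2 ← R2 / (8).
R1 ← R1 + 1·R2.
R3 ← R3 − 1·R2.
R3 ← R3 / (-121/24).
R1 ← R1 − 1/24·R3.
R2 ← R2 − 3/8·R3.
Reading off the reduced rows gives p = -2, q = -3, r = -4.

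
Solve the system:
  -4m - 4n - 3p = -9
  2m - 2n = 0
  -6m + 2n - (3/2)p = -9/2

infinitely many solutions

Row-reduce:
R1 ← R1 / (-4).
R2 ← R2 − 2·R1.
R3 ← R3 + 6·R1.
R2 ← R2 / (-4).
R1 ← R1 − 1·R2.
R3 ← R3 − 8·R2.
Rank is 2 with 3 unknowns, leaving p free.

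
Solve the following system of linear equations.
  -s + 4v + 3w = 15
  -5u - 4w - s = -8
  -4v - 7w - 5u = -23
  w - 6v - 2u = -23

infinitely many solutions

Row-reduce:
Swap R1 and R2.
R1 ← R1 / (-5).
R3 ← R3 + 5·R1.
R4 ← R4 + 2·R1.
R2 ← R2 / (4).
R3 ← R3 + 4·R2.
R4 ← R4 + 6·R2.
Swap R3 and R4.
R3 ← R3 / (71/10).
R1 ← R1 − 4/5·R3.
R2 ← R2 − 3/4·R3.
Rank is 3 with 4 unknowns, leaving s free.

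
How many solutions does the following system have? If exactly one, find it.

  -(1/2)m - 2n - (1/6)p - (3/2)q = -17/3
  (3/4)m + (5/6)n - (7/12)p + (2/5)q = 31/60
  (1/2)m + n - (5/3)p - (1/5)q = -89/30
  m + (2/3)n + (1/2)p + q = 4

infinitely many solutions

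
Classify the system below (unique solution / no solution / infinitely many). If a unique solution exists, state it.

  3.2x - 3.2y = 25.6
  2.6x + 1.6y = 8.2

x = 5, y = -3

Row-reduce the augmented matrix:
R1 ← R1 / (16/5).
R2 ← R2 − 13/5·R1.
R2 ← R2 / (21/5).
R1 ← R1 + 1·R2.
Reading off the reduced rows gives x = 5, y = -3.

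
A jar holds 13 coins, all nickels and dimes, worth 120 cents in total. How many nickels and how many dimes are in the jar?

Let n = nickels, d = dimes.
  n + d = 13
  5n + 10d = 120
Row-reduce the augmented matrix:
R2 ← R2 − 5·R1.
R2 ← R2 / (5).
R1 ← R1 − 1·R2.
Reading off the reduced rows gives n = 2, d = 11.

nickels: 2, dimes: 11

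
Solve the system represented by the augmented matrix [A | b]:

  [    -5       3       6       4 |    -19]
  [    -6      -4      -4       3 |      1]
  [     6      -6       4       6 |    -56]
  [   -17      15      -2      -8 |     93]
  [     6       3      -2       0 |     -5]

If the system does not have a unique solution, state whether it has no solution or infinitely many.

x_1 = -2, x_2 = 1, x_3 = -2, x_4 = -5

Row-reduce the augmented matrix:
R1 ← R1 / (-5).
R2 ← R2 + 6·R1.
R3 ← R3 − 6·R1.
R4 ← R4 + 17·R1.
R5 ← R5 − 6·R1.
R2 ← R2 / (-38/5).
R1 ← R1 + 3/5·R2.
R3 ← R3 + 12/5·R2.
R4 ← R4 − 24/5·R2.
R5 ← R5 − 33/5·R2.
R3 ← R3 / (280/19).
R1 ← R1 + 6/19·R3.
R2 ← R2 − 28/19·R3.
R4 ← R4 + 560/19·R3.
R5 ← R5 + 86/19·R3.
Swap R4 and R5.
R4 ← R4 / (471/70).
R1 ← R1 + 29/70·R4.
R2 ← R2 + 9/10·R4.
R3 ← R3 − 27/35·R4.
R5 reduces to 0 = 0, so the extra equation is consistent.
Reading off the reduced rows gives x_1 = -2, x_2 = 1, x_3 = -2, x_4 = -5.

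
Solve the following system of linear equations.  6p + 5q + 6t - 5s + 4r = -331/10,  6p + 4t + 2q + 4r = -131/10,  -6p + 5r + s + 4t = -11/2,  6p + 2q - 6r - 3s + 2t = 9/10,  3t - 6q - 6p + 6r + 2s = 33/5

Row-reduce the augmented matrix:
R1 ← R1 / (6).
R2 ← R2 − 6·R1.
R3 ← R3 + 6·R1.
R4 ← R4 − 6·R1.
R5 ← R5 + 6·R1.
R2 ← R2 / (-3).
R1 ← R1 − 5/6·R2.
R3 ← R3 − 5·R2.
R4 ← R4 + 3·R2.
R5 ← R5 + 1·R2.
R3 ← R3 / (9).
R1 ← R1 − 2/3·R3.
R4 ← R4 + 10·R3.
R5 ← R5 − 10·R3.
R4 ← R4 / (49/27).
R1 ← R1 − 19/81·R4.
R2 ← R2 + 5/3·R4.
R3 ← R3 − 13/27·R4.
R5 ← R5 + 256/27·R4.
R5 ← R5 / (1495/49).
R1 ← R1 + 110/147·R5.
R2 ← R2 − 276/49·R5.
R3 ← R3 + 34/49·R5.
R4 ← R4 − 146/49·R5.
Reading off the reduced rows gives p = -1/4, q = -2, r = -12/5, s = 3, t = 1/2.

p = -1/4, q = -2, r = -12/5, s = 3, t = 1/2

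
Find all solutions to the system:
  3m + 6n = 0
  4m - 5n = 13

Row-reduce the augmented matrix:
R1 ← R1 / (3).
R2 ← R2 − 4·R1.
R2 ← R2 / (-13).
R1 ← R1 − 2·R2.
Reading off the reduced rows gives m = 2, n = -1.

m = 2, n = -1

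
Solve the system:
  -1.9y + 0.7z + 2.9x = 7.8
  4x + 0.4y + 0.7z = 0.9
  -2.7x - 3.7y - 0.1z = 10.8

x = 0, y = -3, z = 3

Row-reduce the augmented matrix:
R1 ← R1 / (29/10).
R2 ← R2 − 4·R1.
R3 ← R3 + 27/10·R1.
R2 ← R2 / (438/145).
R1 ← R1 + 19/29·R2.
R3 ← R3 + 793/145·R2.
R3 ← R3 / (311/4380).
R1 ← R1 − 161/876·R3.
R2 ← R2 + 77/876·R3.
Reading off the reduced rows gives x = 0, y = -3, z = 3.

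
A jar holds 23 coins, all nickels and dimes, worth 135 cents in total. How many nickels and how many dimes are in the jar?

Let n = nickels, d = dimes.
  n + d = 23
  5n + 10d = 135
Row-reduce the augmented matrix:
R2 ← R2 − 5·R1.
R2 ← R2 / (5).
R1 ← R1 − 1·R2.
Reading off the reduced rows gives n = 19, d = 4.

nickels: 19, dimes: 4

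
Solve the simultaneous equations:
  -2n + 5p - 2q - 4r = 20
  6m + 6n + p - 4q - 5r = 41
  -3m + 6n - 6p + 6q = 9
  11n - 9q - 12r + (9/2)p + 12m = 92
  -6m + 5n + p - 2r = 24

Row-reduce:
Swap R1 and R2.
R1 ← R1 / (6).
R3 ← R3 + 3·R1.
R4 ← R4 − 12·R1.
R5 ← R5 + 6·R1.
R2 ← R2 / (-2).
R1 ← R1 − 1·R2.
R3 ← R3 − 9·R2.
R4 ← R4 + 1·R2.
R5 ← R5 − 11·R2.
R3 ← R3 / (17).
R1 ← R1 − 8/3·R3.
R2 ← R2 + 5/2·R3.
R5 ← R5 − 59/2·R3.
Swap R4 and R5.
R4 ← R4 / (-215/34).
R1 ← R1 + 15/17·R4.
R2 ← R2 − 9/34·R4.
R3 ← R3 + 5/17·R4.
Rank is 4 with 5 unknowns, leaving r free.

infinitely many solutions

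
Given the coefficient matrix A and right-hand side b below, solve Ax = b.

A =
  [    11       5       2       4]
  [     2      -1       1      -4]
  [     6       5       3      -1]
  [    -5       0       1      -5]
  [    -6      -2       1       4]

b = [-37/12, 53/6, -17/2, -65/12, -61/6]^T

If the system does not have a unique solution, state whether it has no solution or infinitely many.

x_1 = 7/4, x_2 = -3, x_3 = -5/3, x_4 = -1

Row-reduce the augmented matrix:
R1 ← R1 / (11).
R2 ← R2 − 2·R1.
R3 ← R3 − 6·R1.
R4 ← R4 + 5·R1.
R5 ← R5 + 6·R1.
R2 ← R2 / (-21/11).
R1 ← R1 − 5/11·R2.
R3 ← R3 − 25/11·R2.
R4 ← R4 − 25/11·R2.
R5 ← R5 − 8/11·R2.
R3 ← R3 / (8/3).
R1 ← R1 − 1/3·R3.
R2 ← R2 + 1/3·R3.
R4 ← R4 − 8/3·R3.
R5 ← R5 − 7/3·R3.
Swap R4 and R5.
R4 ← R4 / (677/56).
R1 ← R1 − 19/56·R4.
R2 ← R2 − 11/8·R4.
R3 ← R3 + 185/56·R4.
R5 reduces to 0 = 0, so the extra equation is consistent.
Reading off the reduced rows gives x_1 = 7/4, x_2 = -3, x_3 = -5/3, x_4 = -1.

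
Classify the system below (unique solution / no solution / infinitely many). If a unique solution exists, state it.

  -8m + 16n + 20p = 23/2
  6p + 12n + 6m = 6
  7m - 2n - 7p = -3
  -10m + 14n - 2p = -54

no solution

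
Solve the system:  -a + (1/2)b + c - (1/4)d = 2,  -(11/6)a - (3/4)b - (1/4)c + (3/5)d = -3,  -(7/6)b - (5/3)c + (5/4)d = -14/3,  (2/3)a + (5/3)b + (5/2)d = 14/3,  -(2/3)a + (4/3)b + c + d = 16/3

no solution

Row-reduce:
R1 ← R1 / (-1).
R2 ← R2 + 11/6·R1.
R4 ← R4 − 2/3·R1.
R5 ← R5 + 2/3·R1.
R2 ← R2 / (-5/3).
R1 ← R1 + 1/2·R2.
R3 ← R3 + 7/6·R2.
R4 ← R4 − 2·R2.
R5 ← R5 − 1·R2.
R3 ← R3 / (-5/24).
R1 ← R1 + 3/8·R3.
R2 ← R2 − 5/4·R3.
R4 ← R4 + 11/6·R3.
R5 ← R5 + 11/12·R3.
R4 ← R4 / (-329/375).
R1 ← R1 + 123/125·R4.
R2 ← R2 − 121/50·R4.
R3 ← R3 + 611/250·R4.
R5 ← R5 + 329/750·R4.
Row 5 reduces to 0 = 1, a contradiction. The system is inconsistent.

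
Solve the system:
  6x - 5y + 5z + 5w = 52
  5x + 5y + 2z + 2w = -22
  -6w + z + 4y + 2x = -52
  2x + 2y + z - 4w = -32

Row-reduce the augmented matrix:
R1 ← R1 / (6).
R2 ← R2 − 5·R1.
R3 ← R3 − 2·R1.
R4 ← R4 − 2·R1.
R2 ← R2 / (55/6).
R1 ← R1 + 5/6·R2.
R3 ← R3 − 17/3·R2.
R4 ← R4 − 11/3·R2.
R3 ← R3 / (37/55).
R1 ← R1 − 7/11·R3.
R2 ← R2 + 13/55·R3.
R4 ← R4 − 1/5·R3.
R4 ← R4 / (-108/37).
R1 ← R1 − 245/37·R4.
R2 ← R2 + 91/37·R4.
R3 ← R3 + 348/37·R4.
Reading off the reduced rows gives x = -3, y = -5, z = 4, w = 5.

x = -3, y = -5, z = 4, w = 5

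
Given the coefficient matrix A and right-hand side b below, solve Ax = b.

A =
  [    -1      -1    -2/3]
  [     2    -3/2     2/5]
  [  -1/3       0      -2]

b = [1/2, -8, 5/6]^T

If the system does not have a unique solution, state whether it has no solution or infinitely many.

x_1 = -5/2, x_2 = 2, x_3 = 0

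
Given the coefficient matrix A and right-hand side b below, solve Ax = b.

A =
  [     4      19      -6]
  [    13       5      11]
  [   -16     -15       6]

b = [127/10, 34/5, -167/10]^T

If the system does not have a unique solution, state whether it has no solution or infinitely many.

Row-reduce the augmented matrix:
R1 ← R1 / (4).
R2 ← R2 − 13·R1.
R3 ← R3 + 16·R1.
R2 ← R2 / (-227/4).
R1 ← R1 − 19/4·R2.
R3 ← R3 − 61·R2.
R3 ← R3 / (3356/227).
R1 ← R1 − 239/227·R3.
R2 ← R2 + 122/227·R3.
Reading off the reduced rows gives x_1 = 1/2, x_2 = 1/2, x_3 = -1/5.

x_1 = 1/2, x_2 = 1/2, x_3 = -1/5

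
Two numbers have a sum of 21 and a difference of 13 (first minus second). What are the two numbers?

Let x = first number, y = second number.
  x + y = 21
  x - y = 13
Row-reduce the augmented matrix:
R2 ← R2 − 1·R1.
R2 ← R2 / (-2).
R1 ← R1 − 1·R2.
Reading off the reduced rows gives x = 17, y = 4.

first number: 17, second number: 4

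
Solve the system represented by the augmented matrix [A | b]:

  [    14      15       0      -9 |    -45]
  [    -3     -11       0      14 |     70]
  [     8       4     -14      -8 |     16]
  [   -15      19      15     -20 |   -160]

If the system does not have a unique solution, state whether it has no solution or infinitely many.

Row-reduce the augmented matrix:
R1 ← R1 / (14).
R2 ← R2 + 3·R1.
R3 ← R3 − 8·R1.
R4 ← R4 + 15·R1.
R2 ← R2 / (-109/14).
R1 ← R1 − 15/14·R2.
R3 ← R3 + 32/7·R2.
R4 ← R4 − 491/14·R2.
R3 ← R3 / (-14).
R4 ← R4 − 15·R3.
R4 ← R4 / (10742/763).
R1 ← R1 − 111/109·R4.
R2 ← R2 + 169/109·R4.
R3 ← R3 − 542/763·R4.
Reading off the reduced rows gives x_1 = 0, x_2 = 0, x_3 = -4, x_4 = 5.

x_1 = 0, x_2 = 0, x_3 = -4, x_4 = 5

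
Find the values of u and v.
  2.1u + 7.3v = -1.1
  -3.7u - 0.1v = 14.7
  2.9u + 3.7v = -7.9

u = -4, v = 1

Row-reduce the augmented matrix:
R1 ← R1 / (21/10).
R2 ← R2 + 37/10·R1.
R3 ← R3 − 29/10·R1.
R2 ← R2 / (268/21).
R1 ← R1 − 73/21·R2.
R3 ← R3 + 134/21·R2.
R3 reduces to 0 = 0, so the extra equation is consistent.
Reading off the reduced rows gives u = -4, v = 1.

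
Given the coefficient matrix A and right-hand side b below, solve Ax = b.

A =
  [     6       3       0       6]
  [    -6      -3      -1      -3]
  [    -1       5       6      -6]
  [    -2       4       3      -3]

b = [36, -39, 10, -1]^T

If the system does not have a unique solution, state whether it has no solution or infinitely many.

x_1 = 6, x_2 = 2, x_3 = 0, x_4 = -1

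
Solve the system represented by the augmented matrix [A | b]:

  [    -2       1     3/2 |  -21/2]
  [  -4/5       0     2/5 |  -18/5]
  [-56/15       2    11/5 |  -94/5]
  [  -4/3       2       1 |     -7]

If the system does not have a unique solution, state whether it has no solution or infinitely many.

Row-reduce:
R1 ← R1 / (-2).
R2 ← R2 + 4/5·R1.
R3 ← R3 + 56/15·R1.
R4 ← R4 + 4/3·R1.
R2 ← R2 / (-2/5).
R1 ← R1 + 1/2·R2.
R3 ← R3 − 2/15·R2.
R4 ← R4 − 4/3·R2.
R3 ← R3 / (-2/3).
R1 ← R1 + 1/2·R3.
R2 ← R2 − 1/2·R3.
R4 ← R4 + 2/3·R3.
Row 4 reduces to 0 = 1, a contradiction. The system is inconsistent.

no solution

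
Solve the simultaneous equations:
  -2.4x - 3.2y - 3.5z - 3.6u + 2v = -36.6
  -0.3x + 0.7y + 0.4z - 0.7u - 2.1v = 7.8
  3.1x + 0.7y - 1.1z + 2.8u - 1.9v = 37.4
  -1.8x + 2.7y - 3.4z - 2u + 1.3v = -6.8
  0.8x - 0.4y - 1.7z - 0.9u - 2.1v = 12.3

x = 4, y = 3, z = -2, u = 4, v = -5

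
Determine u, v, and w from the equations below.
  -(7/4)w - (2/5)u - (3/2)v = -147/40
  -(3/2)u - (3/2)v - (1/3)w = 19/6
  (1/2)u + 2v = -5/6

Row-reduce the augmented matrix:
R1 ← R1 / (-2/5).
R2 ← R2 + 3/2·R1.
R3 ← R3 − 1/2·R1.
R2 ← R2 / (33/8).
R1 ← R1 − 15/4·R2.
R3 ← R3 − 1/8·R2.
R3 ← R3 / (-941/396).
R1 ← R1 + 85/66·R3.
R2 ← R2 − 299/198·R3.
Reading off the reduced rows gives u = -3, v = 1/3, w = 5/2.

u = -3, v = 1/3, w = 5/2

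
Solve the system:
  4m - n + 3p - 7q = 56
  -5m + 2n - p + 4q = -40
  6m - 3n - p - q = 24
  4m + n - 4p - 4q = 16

infinitely many solutions

Row-reduce:
R1 ← R1 / (4).
R2 ← R2 + 5·R1.
R3 ← R3 − 6·R1.
R4 ← R4 − 4·R1.
R2 ← R2 / (3/4).
R1 ← R1 + 1/4·R2.
R3 ← R3 + 3/2·R2.
R4 ← R4 − 2·R2.
Swap R3 and R4.
R3 ← R3 / (-43/3).
R1 ← R1 − 5/3·R3.
R2 ← R2 − 11/3·R3.
Rank is 3 with 4 unknowns, leaving q free.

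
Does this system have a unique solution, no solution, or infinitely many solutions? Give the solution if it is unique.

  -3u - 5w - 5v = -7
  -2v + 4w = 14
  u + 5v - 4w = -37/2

u = 3/2, v = -2, w = 5/2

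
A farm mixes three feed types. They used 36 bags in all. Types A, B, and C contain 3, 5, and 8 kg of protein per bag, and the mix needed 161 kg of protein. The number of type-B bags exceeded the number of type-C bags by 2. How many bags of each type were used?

type-A bags: 20, type-B bags: 9, type-C bags: 7

Let a = type-A bags, b = type-B bags, c = type-C bags.
  a + b + c = 36
  3a + 5b + 8c = 161
  b - c = 2
Row-reduce the augmented matrix:
R2 ← R2 − 3·R1.
R2 ← R2 / (2).
R1 ← R1 − 1·R2.
R3 ← R3 − 1·R2.
R3 ← R3 / (-7/2).
R1 ← R1 + 3/2·R3.
R2 ← R2 − 5/2·R3.
Reading off the reduced rows gives a = 20, b = 9, c = 7.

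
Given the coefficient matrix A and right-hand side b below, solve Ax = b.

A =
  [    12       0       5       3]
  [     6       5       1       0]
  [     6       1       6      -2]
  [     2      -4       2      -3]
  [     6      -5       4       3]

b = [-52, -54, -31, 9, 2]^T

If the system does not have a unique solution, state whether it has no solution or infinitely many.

x_1 = -5, x_2 = -5, x_3 = 1, x_4 = 1

Row-reduce the augmented matrix:
R1 ← R1 / (12).
R2 ← R2 − 6·R1.
R3 ← R3 − 6·R1.
R4 ← R4 − 2·R1.
R5 ← R5 − 6·R1.
R2 ← R2 / (5).
R3 ← R3 − 1·R2.
R4 ← R4 + 4·R2.
R5 ← R5 + 5·R2.
R3 ← R3 / (19/5).
R1 ← R1 − 5/12·R3.
R2 ← R2 + 3/10·R3.
R4 ← R4 + 1/30·R3.
R4 ← R4 / (-539/114).
R1 ← R1 − 137/228·R4.
R2 ← R2 + 21/38·R4.
R3 ← R3 + 16/19·R4.
R5 reduces to 0 = 0, so the extra equation is consistent.
Reading off the reduced rows gives x_1 = -5, x_2 = -5, x_3 = 1, x_4 = 1.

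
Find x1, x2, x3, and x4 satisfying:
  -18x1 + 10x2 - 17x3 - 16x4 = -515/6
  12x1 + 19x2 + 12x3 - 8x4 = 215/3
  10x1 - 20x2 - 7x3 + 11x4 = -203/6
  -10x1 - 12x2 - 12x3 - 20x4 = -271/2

x1 = 3/4, x2 = 8/3, x3 = 3, x4 = 3

Row-reduce the augmented matrix:
R1 ← R1 / (-18).
R2 ← R2 − 12·R1.
R3 ← R3 − 10·R1.
R4 ← R4 + 10·R1.
R2 ← R2 / (77/3).
R1 ← R1 + 5/9·R2.
R3 ← R3 + 130/9·R2.
R4 ← R4 + 158/9·R2.
R3 ← R3 / (-3712/231).
R1 ← R1 − 443/462·R3.
R2 ← R2 − 2/77·R3.
R4 ← R4 + 485/231·R3.
R4 ← R4 / (-84567/3712).
R1 ← R1 + 119/7424·R4.
R2 ← R2 + 1375/1856·R4.
R3 ← R3 − 1939/3712·R4.
Reading off the reduced rows gives x1 = 3/4, x2 = 8/3, x3 = 3, x4 = 3.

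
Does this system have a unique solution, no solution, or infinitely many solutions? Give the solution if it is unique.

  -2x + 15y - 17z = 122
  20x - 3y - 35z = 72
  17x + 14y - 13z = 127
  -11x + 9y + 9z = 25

x = 1, y = 6, z = -2

Row-reduce the augmented matrix:
R1 ← R1 / (-2).
R2 ← R2 − 20·R1.
R3 ← R3 − 17·R1.
R4 ← R4 + 11·R1.
R2 ← R2 / (147).
R1 ← R1 + 15/2·R2.
R3 ← R3 − 283/2·R2.
R4 ← R4 + 147/2·R2.
R3 ← R3 / (5855/147).
R1 ← R1 + 96/49·R3.
R2 ← R2 + 205/147·R3.
R4 reduces to 0 = 0, so the extra equation is consistent.
Reading off the reduced rows gives x = 1, y = 6, z = -2.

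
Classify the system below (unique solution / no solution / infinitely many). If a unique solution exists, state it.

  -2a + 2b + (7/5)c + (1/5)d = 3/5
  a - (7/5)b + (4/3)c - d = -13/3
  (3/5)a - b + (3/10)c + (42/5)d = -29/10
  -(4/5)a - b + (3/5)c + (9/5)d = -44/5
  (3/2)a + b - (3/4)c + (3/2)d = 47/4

Row-reduce the augmented matrix:
R1 ← R1 / (-2).
R2 ← R2 − 1·R1.
R3 ← R3 − 3/5·R1.
R4 ← R4 + 4/5·R1.
R5 ← R5 − 3/2·R1.
R2 ← R2 / (-2/5).
R1 ← R1 + 1·R2.
R3 ← R3 + 2/5·R2.
R4 ← R4 + 9/5·R2.
R5 ← R5 − 5/2·R2.
R3 ← R3 / (-197/150).
R1 ← R1 + 347/60·R3.
R2 ← R2 + 61/12·R3.
R4 ← R4 + 911/100·R3.
R5 ← R5 − 1561/120·R3.
R4 ← R4 / (-46615/788).
R1 ← R1 + 30785/788·R4.
R2 ← R2 + 26775/788·R4.
R3 ← R3 + 1404/197·R4.
R5 ← R5 − 139845/1576·R4.
R5 reduces to 0 = 0, so the extra equation is consistent.
Reading off the reduced rows gives a = 4, b = 5, c = -1, d = 0.

a = 4, b = 5, c = -1, d = 0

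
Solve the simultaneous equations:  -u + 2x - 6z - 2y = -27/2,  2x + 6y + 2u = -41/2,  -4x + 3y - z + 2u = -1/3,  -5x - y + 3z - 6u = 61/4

x = -9/4, y = -3, z = 7/3, u = 1

Row-reduce the augmented matrix:
R1 ← R1 / (2).
R2 ← R2 − 2·R1.
R3 ← R3 + 4·R1.
R4 ← R4 + 5·R1.
R2 ← R2 / (8).
R1 ← R1 + 1·R2.
R3 ← R3 + 1·R2.
R4 ← R4 + 6·R2.
R3 ← R3 / (-49/4).
R1 ← R1 + 9/4·R3.
R2 ← R2 − 3/4·R3.
R4 ← R4 + 15/2·R3.
R4 ← R4 / (-635/98).
R1 ← R1 + 19/98·R4.
R2 ← R2 − 39/98·R4.
R3 ← R3 + 3/98·R4.
Reading off the reduced rows gives x = -9/4, y = -3, z = 7/3, u = 1.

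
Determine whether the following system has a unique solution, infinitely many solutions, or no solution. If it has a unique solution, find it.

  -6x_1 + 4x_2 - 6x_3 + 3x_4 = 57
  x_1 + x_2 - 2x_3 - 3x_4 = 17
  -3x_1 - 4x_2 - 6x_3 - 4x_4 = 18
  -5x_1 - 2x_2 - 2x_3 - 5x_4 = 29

Row-reduce the augmented matrix:
R1 ← R1 / (-6).
R2 ← R2 − 1·R1.
R3 ← R3 + 3·R1.
R4 ← R4 + 5·R1.
R2 ← R2 / (5/3).
R1 ← R1 + 2/3·R2.
R3 ← R3 + 6·R2.
R4 ← R4 + 16/3·R2.
R3 ← R3 / (-69/5).
R1 ← R1 + 1/5·R3.
R2 ← R2 + 9/5·R3.
R4 ← R4 + 33/5·R3.
R4 ← R4 / (-197/23).
R1 ← R1 + 89/69·R4.
R2 ← R2 − 9/23·R4.
R3 ← R3 − 145/138·R4.
Reading off the reduced rows gives x_1 = -4, x_2 = 6, x_3 = -3, x_4 = -3.

x_1 = -4, x_2 = 6, x_3 = -3, x_4 = -3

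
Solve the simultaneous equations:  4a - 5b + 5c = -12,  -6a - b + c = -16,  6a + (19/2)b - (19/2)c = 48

Row-reduce:
R1 ← R1 / (4).
R2 ← R2 + 6·R1.
R3 ← R3 − 6·R1.
R2 ← R2 / (-17/2).
R1 ← R1 + 5/4·R2.
R3 ← R3 − 17·R2.
Row 3 reduces to 0 = -2, a contradiction. The system is inconsistent.

no solution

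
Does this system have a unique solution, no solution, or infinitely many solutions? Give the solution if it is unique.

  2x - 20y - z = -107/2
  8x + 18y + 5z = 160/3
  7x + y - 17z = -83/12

Row-reduce the augmented matrix:
R1 ← R1 / (2).
R2 ← R2 − 8·R1.
R3 ← R3 − 7·R1.
R2 ← R2 / (98).
R1 ← R1 + 10·R2.
R3 ← R3 − 71·R2.
R3 ← R3 / (-981/49).
R1 ← R1 − 41/98·R3.
R2 ← R2 − 9/98·R3.
Reading off the reduced rows gives x = 1/4, y = 8/3, z = 2/3.

x = 1/4, y = 8/3, z = 2/3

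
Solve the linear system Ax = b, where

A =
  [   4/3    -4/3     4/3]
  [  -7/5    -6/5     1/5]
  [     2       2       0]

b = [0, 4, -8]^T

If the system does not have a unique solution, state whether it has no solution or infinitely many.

Row-reduce the augmented matrix:
R1 ← R1 / (4/3).
R2 ← R2 + 7/5·R1.
R3 ← R3 − 2·R1.
R2 ← R2 / (-13/5).
R1 ← R1 + 1·R2.
R3 ← R3 − 4·R2.
R3 ← R3 / (6/13).
R1 ← R1 − 5/13·R3.
R2 ← R2 + 8/13·R3.
Reading off the reduced rows gives x_1 = 0, x_2 = -4, x_3 = -4.

x_1 = 0, x_2 = -4, x_3 = -4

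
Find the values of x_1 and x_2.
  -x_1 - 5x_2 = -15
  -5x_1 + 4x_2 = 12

x_1 = 0, x_2 = 3

Row-reduce the augmented matrix:
R1 ← R1 / (-1).
R2 ← R2 + 5·R1.
R2 ← R2 / (29).
R1 ← R1 − 5·R2.
Reading off the reduced rows gives x_1 = 0, x_2 = 3.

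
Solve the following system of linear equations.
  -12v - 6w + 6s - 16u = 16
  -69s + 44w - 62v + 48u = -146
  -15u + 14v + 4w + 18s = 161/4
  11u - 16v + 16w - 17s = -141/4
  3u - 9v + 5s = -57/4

u = -7/4, v = 1, w = 0, s = 0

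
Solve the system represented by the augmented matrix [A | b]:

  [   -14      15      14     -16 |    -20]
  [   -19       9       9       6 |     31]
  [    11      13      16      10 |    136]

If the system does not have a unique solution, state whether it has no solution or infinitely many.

Row-reduce:
R1 ← R1 / (-14).
R2 ← R2 + 19·R1.
R3 ← R3 − 11·R1.
R2 ← R2 / (-159/14).
R1 ← R1 + 15/14·R2.
R3 ← R3 − 347/14·R2.
R3 ← R3 / (823/159).
R1 ← R1 + 3/53·R3.
R2 ← R2 − 140/159·R3.
Rank is 3 with 4 unknowns, leaving x_4 free.

infinitely many solutions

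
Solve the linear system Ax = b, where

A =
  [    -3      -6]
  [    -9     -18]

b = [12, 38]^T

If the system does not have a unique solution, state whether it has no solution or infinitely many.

Row-reduce:
R1 ← R1 / (-3).
R2 ← R2 + 9·R1.
Row 2 reduces to 0 = 2, a contradiction. The system is inconsistent.

no solution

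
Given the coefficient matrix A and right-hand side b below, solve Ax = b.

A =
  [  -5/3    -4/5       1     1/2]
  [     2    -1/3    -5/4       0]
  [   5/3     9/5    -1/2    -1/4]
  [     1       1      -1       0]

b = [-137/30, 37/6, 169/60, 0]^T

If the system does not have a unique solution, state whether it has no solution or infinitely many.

Row-reduce the augmented matrix:
R1 ← R1 / (-5/3).
R2 ← R2 − 2·R1.
R3 ← R3 − 5/3·R1.
R4 ← R4 − 1·R1.
R2 ← R2 / (-97/75).
R1 ← R1 − 12/25·R2.
R3 ← R3 − 1·R2.
R4 ← R4 − 13/25·R2.
R3 ← R3 / (179/388).
R1 ← R1 + 60/97·R3.
R2 ← R2 − 15/388·R3.
R4 ← R4 + 163/388·R3.
R4 ← R4 / (853/716).
R1 ← R1 − 315/358·R4.
R2 ← R2 + 375/716·R4.
R3 ← R3 − 277/179·R4.
Reading off the reduced rows gives x_1 = 4, x_2 = -2, x_3 = 2, x_4 = -3.

x_1 = 4, x_2 = -2, x_3 = 2, x_4 = -3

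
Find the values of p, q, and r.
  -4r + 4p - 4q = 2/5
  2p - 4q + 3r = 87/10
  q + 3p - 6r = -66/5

p = -12/5, q = -3, r = 1/2

Row-reduce the augmented matrix:
R1 ← R1 / (4).
R2 ← R2 − 2·R1.
R3 ← R3 − 3·R1.
R2 ← R2 / (-2).
R1 ← R1 + 1·R2.
R3 ← R3 − 4·R2.
R3 ← R3 / (7).
R1 ← R1 + 7/2·R3.
R2 ← R2 + 5/2·R3.
Reading off the reduced rows gives p = -12/5, q = -3, r = 1/2.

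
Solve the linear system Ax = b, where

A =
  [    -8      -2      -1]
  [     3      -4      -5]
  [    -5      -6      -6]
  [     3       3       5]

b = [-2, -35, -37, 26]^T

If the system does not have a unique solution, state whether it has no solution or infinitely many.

Row-reduce the augmented matrix:
R1 ← R1 / (-8).
R2 ← R2 − 3·R1.
R3 ← R3 + 5·R1.
R4 ← R4 − 3·R1.
R2 ← R2 / (-19/4).
R1 ← R1 − 1/4·R2.
R3 ← R3 + 19/4·R2.
R4 ← R4 − 9/4·R2.
Swap R3 and R4.
R3 ← R3 / (79/38).
R1 ← R1 + 3/19·R3.
R2 ← R2 − 43/38·R3.
R4 reduces to 0 = 0, so the extra equation is consistent.
Reading off the reduced rows gives x_1 = -1, x_2 = 3, x_3 = 4.

x_1 = -1, x_2 = 3, x_3 = 4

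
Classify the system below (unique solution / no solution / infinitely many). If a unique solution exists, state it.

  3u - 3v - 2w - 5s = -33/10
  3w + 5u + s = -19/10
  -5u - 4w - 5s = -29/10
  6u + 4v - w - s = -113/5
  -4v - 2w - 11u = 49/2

u = -3/2, v = -14/5, w = 8/5, s = 4/5

Row-reduce the augmented matrix:
R1 ← R1 / (3).
R2 ← R2 − 5·R1.
R3 ← R3 + 5·R1.
R4 ← R4 − 6·R1.
R5 ← R5 + 11·R1.
R2 ← R2 / (5).
R1 ← R1 + 1·R2.
R3 ← R3 + 5·R2.
R4 ← R4 − 10·R2.
R5 ← R5 + 15·R2.
R3 ← R3 / (-1).
R1 ← R1 − 3/5·R3.
R2 ← R2 − 19/15·R3.
R4 ← R4 + 29/3·R3.
R5 ← R5 − 29/3·R3.
R4 ← R4 / (29).
R1 ← R1 + 11/5·R4.
R2 ← R2 + 16/5·R4.
R3 ← R3 − 4·R4.
R5 ← R5 + 29·R4.
R5 reduces to 0 = 0, so the extra equation is consistent.
Reading off the reduced rows gives u = -3/2, v = -14/5, w = 8/5, s = 4/5.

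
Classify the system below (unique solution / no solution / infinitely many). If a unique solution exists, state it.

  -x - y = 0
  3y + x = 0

x = 0, y = 0

Row-reduce the augmented matrix:
R1 ← R1 / (-1).
R2 ← R2 − 1·R1.
R2 ← R2 / (2).
R1 ← R1 − 1·R2.
Reading off the reduced rows gives x = 0, y = 0.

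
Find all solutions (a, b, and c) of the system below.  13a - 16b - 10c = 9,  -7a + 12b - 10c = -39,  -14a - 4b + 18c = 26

a = 1, b = -1, c = 2

Row-reduce the augmented matrix:
R1 ← R1 / (13).
R2 ← R2 + 7·R1.
R3 ← R3 + 14·R1.
R2 ← R2 / (44/13).
R1 ← R1 + 16/13·R2.
R3 ← R3 + 276/13·R2.
R3 ← R3 / (-982/11).
R1 ← R1 + 70/11·R3.
R2 ← R2 + 50/11·R3.
Reading off the reduced rows gives a = 1, b = -1, c = 2.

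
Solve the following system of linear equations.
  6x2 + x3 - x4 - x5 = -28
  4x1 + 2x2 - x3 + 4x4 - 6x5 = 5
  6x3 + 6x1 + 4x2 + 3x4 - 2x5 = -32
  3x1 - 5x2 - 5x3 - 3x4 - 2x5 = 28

infinitely many solutions

Row-reduce:
Swap R1 and R2.
R1 ← R1 / (4).
R3 ← R3 − 6·R1.
R4 ← R4 − 3·R1.
R2 ← R2 / (6).
R1 ← R1 − 1/2·R2.
R3 ← R3 − 1·R2.
R4 ← R4 + 13/2·R2.
R3 ← R3 / (22/3).
R1 ← R1 + 1/3·R3.
R2 ← R2 − 1/6·R3.
R4 ← R4 + 19/6·R3.
R4 ← R4 / (-731/88).
R1 ← R1 − 21/22·R4.
R2 ← R2 + 9/88·R4.
R3 ← R3 + 17/44·R4.
Rank is 4 with 5 unknowns, leaving x5 free.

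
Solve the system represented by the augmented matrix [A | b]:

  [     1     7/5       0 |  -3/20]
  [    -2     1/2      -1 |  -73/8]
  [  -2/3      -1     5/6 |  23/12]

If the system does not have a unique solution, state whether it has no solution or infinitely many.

Row-reduce the augmented matrix:
R2 ← R2 + 2·R1.
R3 ← R3 + 2/3·R1.
R2 ← R2 / (33/10).
R1 ← R1 − 7/5·R2.
R3 ← R3 + 1/15·R2.
R3 ← R3 / (161/198).
R1 ← R1 − 14/33·R3.
R2 ← R2 + 10/33·R3.
Reading off the reduced rows gives x_1 = 3, x_2 = -9/4, x_3 = 2.

x_1 = 3, x_2 = -9/4, x_3 = 2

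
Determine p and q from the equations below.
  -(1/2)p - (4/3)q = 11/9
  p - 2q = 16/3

Row-reduce the augmented matrix:
R1 ← R1 / (-1/2).
R2 ← R2 − 1·R1.
R2 ← R2 / (-14/3).
R1 ← R1 − 8/3·R2.
Reading off the reduced rows gives p = 2, q = -5/3.

p = 2, q = -5/3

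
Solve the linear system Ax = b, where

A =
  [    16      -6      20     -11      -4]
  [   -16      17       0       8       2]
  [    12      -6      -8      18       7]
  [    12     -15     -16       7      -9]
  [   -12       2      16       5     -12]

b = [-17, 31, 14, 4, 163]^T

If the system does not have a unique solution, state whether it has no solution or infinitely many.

Row-reduce the augmented matrix:
R1 ← R1 / (16).
R2 ← R2 + 16·R1.
R3 ← R3 − 12·R1.
R4 ← R4 − 12·R1.
R5 ← R5 + 12·R1.
R2 ← R2 / (11).
R1 ← R1 + 3/8·R2.
R3 ← R3 + 3/2·R2.
R4 ← R4 + 21/2·R2.
R5 ← R5 + 5/2·R2.
R3 ← R3 / (-223/11).
R1 ← R1 − 85/44·R3.
R2 ← R2 − 20/11·R3.
R4 ← R4 + 131/11·R3.
R5 ← R5 − 391/11·R3.
R4 ← R4 / (-623/223).
R1 ← R1 − 373/223·R4.
R2 ← R2 − 456/223·R4.
R3 ← R3 + 1137/892·R4.
R5 ← R5 − 9227/223·R4.
R5 ← R5 / (-17815/89).
R1 ← R1 + 2687/356·R5.
R2 ← R2 + 826/89·R5.
R3 ← R3 − 1021/178·R5.
R4 ← R4 − 434/89·R5.
Reading off the reduced rows gives x_1 = -5, x_2 = -5, x_3 = 4, x_4 = 5, x_5 = -2.

x_1 = -5, x_2 = -5, x_3 = 4, x_4 = 5, x_5 = -2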